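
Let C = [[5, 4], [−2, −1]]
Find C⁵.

tr C = 4 and det C = 3, so the characteristic polynomial is λ² − (4)λ + (3) with roots 1 and 3.
Eigenvectors give P = [[−1, −2], [1, 1]] with P⁻¹ = [[1, 2], [−1, −1]], and C = P·diag(1, 3)·P⁻¹.
Then C⁵ = P·diag(1, 243)·P⁻¹ = [[−1, −486], [1, 243]] · [[1, 2], [−1, −1]] = [[485, 484], [−242, −241]].

[[485, 484], [−242, −241]]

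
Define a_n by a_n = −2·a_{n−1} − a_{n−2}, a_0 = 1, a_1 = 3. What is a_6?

With companion matrix Q = [[−2, −1], [1, 0]], [a_n, a_{n−1}]ᵀ = Q·[a_{n−1}, a_{n−2}]ᵀ, so [a_6, a_5]ᵀ = Q⁵·[a_1, a_0]ᵀ.
Q⁵ = [[−6, −5], [5, 4]], giving [a_6, a_5]ᵀ = [[−23], [19]].

−23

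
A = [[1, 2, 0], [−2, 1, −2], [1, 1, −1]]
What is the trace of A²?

−9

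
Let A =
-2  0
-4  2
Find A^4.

A^2 = [[4, 0], [0, 4]]
A^3 = [[-8, 0], [-16, 8]]
A^4 = [[16, 0], [0, 16]]

[[16, 0], [0, 16]]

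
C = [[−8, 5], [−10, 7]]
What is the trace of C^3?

tr C = −1 and det C = −6, so the characteristic polynomial is λ² − (−1)λ + (−6) with roots 2 and −3.
Eigenvectors give P = [[1, 1], [2, 1]] with P⁻¹ = [[−1, 1], [2, −1]], and C = P·diag(2, −3)·P⁻¹.
Then C^3 = P·diag(8, −27)·P⁻¹ = [[8, −27], [16, −27]] · [[−1, 1], [2, −1]] = [[−62, 35], [−70, 43]].

−19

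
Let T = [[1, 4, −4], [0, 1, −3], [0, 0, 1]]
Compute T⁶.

T = I + N where N = [[0, 4, −4], [0, 0, −3], [0, 0, 0]] is strictly upper-triangular, so N³ = 0.
(I + N)⁶ = I + 6·N + 15·N² = [[1, 24, −204], [0, 1, −18], [0, 0, 1]].

[[1, 24, −204], [0, 1, −18], [0, 0, 1]]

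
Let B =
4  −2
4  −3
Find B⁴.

B² = [[8, −2], [4, 1]]
B³ = [[24, −10], [20, −11]]
B⁴ = [[56, −18], [36, −7]]

[[56, −18], [36, −7]]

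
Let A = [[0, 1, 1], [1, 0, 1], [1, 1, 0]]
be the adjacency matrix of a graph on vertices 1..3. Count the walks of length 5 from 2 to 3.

11

The number of length-5 walks from vertex 2 to vertex 3 is entry (2,3) of A^5, where A is the adjacency matrix.
A^2 = [[2, 1, 1], [1, 2, 1], [1, 1, 2]]
A^3 = [[2, 3, 3], [3, 2, 3], [3, 3, 2]]
A^4 = [[6, 5, 5], [5, 6, 5], [5, 5, 6]]
A^5 = [[10, 11, 11], [11, 10, 11], [11, 11, 10]]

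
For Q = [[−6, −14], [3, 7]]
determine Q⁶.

Q² = Q (a projection; rank 1, trace 1), so Q⁶ = Q.

[[−6, −14], [3, 7]]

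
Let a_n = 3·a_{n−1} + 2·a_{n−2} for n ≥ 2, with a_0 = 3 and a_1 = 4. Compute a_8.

With companion matrix Q = [[3, 2], [1, 0]], [a_n, a_{n−1}]ᵀ = Q·[a_{n−1}, a_{n−2}]ᵀ, so [a_8, a_7]ᵀ = Q^7·[a_1, a_0]ᵀ.
Q^7 = [[6279, 3526], [1763, 990]], giving [a_8, a_7]ᵀ = [[35694], [10022]].

35694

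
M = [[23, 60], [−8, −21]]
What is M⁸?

tr M = 2 and det M = −3, so the characteristic polynomial is λ² − (2)λ + (−3) with roots −1 and 3.
Eigenvectors give P = [[5, −3], [−2, 1]] with P⁻¹ = [[−1, −3], [−2, −5]], and M = P·diag(−1, 3)·P⁻¹.
Then M⁸ = P·diag(1, 6561)·P⁻¹ = [[5, −19683], [−2, 6561]] · [[−1, −3], [−2, −5]] = [[39361, 98400], [−13120, −32799]].

[[39361, 98400], [−13120, −32799]]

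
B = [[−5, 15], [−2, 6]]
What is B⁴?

[[−5, 15], [−2, 6]]

B² = B (a projection; rank 1, trace 1), so B⁴ = B.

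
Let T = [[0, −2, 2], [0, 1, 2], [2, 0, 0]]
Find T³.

[[−8, −10, 4], [4, −7, 10], [8, −4, −8]]

T² = [[4, −2, −4], [4, 1, 2], [0, −4, 4]]
T³ = [[−8, −10, 4], [4, −7, 10], [8, −4, −8]]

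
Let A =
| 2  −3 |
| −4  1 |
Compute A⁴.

[[364, −261], [−348, 277]]

A² = [[16, −9], [−12, 13]]
A³ = [[68, −57], [−76, 49]]
A⁴ = [[364, −261], [−348, 277]]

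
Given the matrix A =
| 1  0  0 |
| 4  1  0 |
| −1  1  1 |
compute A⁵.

[[1, 0, 0], [20, 1, 0], [35, 5, 1]]

A = I + N where N = [[0, 0, 0], [4, 0, 0], [−1, 1, 0]] is strictly lower-triangular, so N³ = 0.
(I + N)⁵ = I + 5·N + 10·N² = [[1, 0, 0], [20, 1, 0], [35, 5, 1]].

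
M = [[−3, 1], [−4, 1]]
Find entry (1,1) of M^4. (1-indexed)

M^2 = [[5, −2], [8, −3]]
M^3 = [[−7, 3], [−12, 5]]
M^4 = [[9, −4], [16, −7]]

9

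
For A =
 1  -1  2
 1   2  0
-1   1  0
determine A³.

[[-5, 2, -4], [4, 5, 6], [5, 4, 0]]

A² = [[-2, -1, 2], [3, 3, 2], [0, 3, -2]]
A³ = [[-5, 2, -4], [4, 5, 6], [5, 4, 0]]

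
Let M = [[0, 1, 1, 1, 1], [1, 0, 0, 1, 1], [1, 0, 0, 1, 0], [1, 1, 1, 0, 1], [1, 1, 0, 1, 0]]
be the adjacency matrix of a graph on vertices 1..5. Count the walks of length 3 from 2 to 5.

7

The number of length-3 walks from vertex 2 to vertex 5 is entry (2,5) of M³, where M is the adjacency matrix.
M² = [[4, 2, 1, 3, 2], [2, 3, 2, 2, 2], [1, 2, 2, 1, 2], [3, 2, 1, 4, 2], [2, 2, 2, 2, 3]]
M³ = [[8, 9, 7, 9, 9], [9, 6, 4, 9, 7], [7, 4, 2, 7, 4], [9, 9, 7, 8, 9], [9, 7, 4, 9, 6]]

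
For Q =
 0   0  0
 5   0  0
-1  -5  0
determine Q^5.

[[0, 0, 0], [0, 0, 0], [0, 0, 0]]

Q is strictly triangular, hence nilpotent: Q^3 = 0, so Q^5 = 0.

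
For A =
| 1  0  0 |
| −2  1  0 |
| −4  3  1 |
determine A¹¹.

A = I + N where N = [[0, 0, 0], [−2, 0, 0], [−4, 3, 0]] is strictly lower-triangular, so N³ = 0.
(I + N)¹¹ = I + 11·N + 55·N² = [[1, 0, 0], [−22, 1, 0], [−374, 33, 1]].

[[1, 0, 0], [−22, 1, 0], [−374, 33, 1]]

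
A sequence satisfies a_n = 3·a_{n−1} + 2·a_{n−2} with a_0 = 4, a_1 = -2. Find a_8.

With companion matrix B = [[3, 2], [1, 0]], [a_n, a_{n−1}]ᵀ = B·[a_{n−1}, a_{n−2}]ᵀ, so [a_8, a_7]ᵀ = B⁷·[a_1, a_0]ᵀ.
B⁷ = [[6279, 3526], [1763, 990]], giving [a_8, a_7]ᵀ = [[1546], [434]].

1546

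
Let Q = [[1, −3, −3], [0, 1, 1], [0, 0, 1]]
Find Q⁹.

[[1, −27, −135], [0, 1, 9], [0, 0, 1]]

Q = I + N where N = [[0, −3, −3], [0, 0, 1], [0, 0, 0]] is strictly upper-triangular, so N³ = 0.
(I + N)⁹ = I + 9·N + 36·N² = [[1, −27, −135], [0, 1, 9], [0, 0, 1]].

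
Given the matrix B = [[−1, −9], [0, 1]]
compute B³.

[[−1, −9], [0, 1]]

B² = I (check: tr B = 0 and det B = −1), so B³ = B since 3 is odd.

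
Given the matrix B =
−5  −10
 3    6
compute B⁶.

[[−5, −10], [3, 6]]

B² = B (a projection; rank 1, trace 1), so B⁶ = B.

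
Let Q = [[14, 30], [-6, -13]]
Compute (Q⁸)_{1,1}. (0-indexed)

-1019

tr Q = 1 and det Q = -2, so the characteristic polynomial is λ² − (1)λ + (-2) with roots -1 and 2.
Eigenvectors give P = [[-2, 5], [1, -2]] with P⁻¹ = [[2, 5], [1, 2]], and Q = P·diag(-1, 2)·P⁻¹.
Then Q⁸ = P·diag(1, 256)·P⁻¹ = [[-2, 1280], [1, -512]] · [[2, 5], [1, 2]] = [[1276, 2550], [-510, -1019]].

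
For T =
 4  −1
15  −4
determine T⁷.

T² = I (check: tr T = 0 and det T = −1), so T⁷ = T since 7 is odd.

[[4, −1], [15, −4]]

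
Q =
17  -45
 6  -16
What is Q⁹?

tr Q = 1 and det Q = -2, so the characteristic polynomial is λ² − (1)λ + (-2) with roots -1 and 2.
Eigenvectors give P = [[-5, 3], [-2, 1]] with P⁻¹ = [[1, -3], [2, -5]], and Q = P·diag(-1, 2)·P⁻¹.
Then Q⁹ = P·diag(-1, 512)·P⁻¹ = [[5, 1536], [2, 512]] · [[1, -3], [2, -5]] = [[3077, -7695], [1026, -2566]].

[[3077, -7695], [1026, -2566]]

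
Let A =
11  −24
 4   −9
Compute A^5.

tr A = 2 and det A = −3, so the characteristic polynomial is λ² − (2)λ + (−3) with roots 3 and −1.
Eigenvectors give P = [[3, 2], [1, 1]] with P⁻¹ = [[1, −2], [−1, 3]], and A = P·diag(3, −1)·P⁻¹.
Then A^5 = P·diag(243, −1)·P⁻¹ = [[729, −2], [243, −1]] · [[1, −2], [−1, 3]] = [[731, −1464], [244, −489]].

[[731, −1464], [244, −489]]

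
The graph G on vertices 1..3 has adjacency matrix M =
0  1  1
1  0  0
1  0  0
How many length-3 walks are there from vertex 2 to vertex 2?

The number of length-3 walks from vertex 2 to vertex 2 is entry (2,2) of M³, where M is the adjacency matrix.
M² = [[2, 0, 0], [0, 1, 1], [0, 1, 1]]
M³ = [[0, 2, 2], [2, 0, 0], [2, 0, 0]]

0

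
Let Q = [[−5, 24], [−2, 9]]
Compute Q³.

[[−77, 312], [−26, 105]]

tr Q = 4 and det Q = 3, so the characteristic polynomial is λ² − (4)λ + (3) with roots 3 and 1.
Eigenvectors give P = [[3, 4], [1, 1]] with P⁻¹ = [[−1, 4], [1, −3]], and Q = P·diag(3, 1)·P⁻¹.
Then Q³ = P·diag(27, 1)·P⁻¹ = [[81, 4], [27, 1]] · [[−1, 4], [1, −3]] = [[−77, 312], [−26, 105]].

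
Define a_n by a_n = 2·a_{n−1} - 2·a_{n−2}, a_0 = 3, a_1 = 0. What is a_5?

0

With companion matrix C = [[2, -2], [1, 0]], [a_n, a_{n−1}]ᵀ = C·[a_{n−1}, a_{n−2}]ᵀ, so [a_5, a_4]ᵀ = C⁴·[a_1, a_0]ᵀ.
C⁴ = [[-4, 0], [0, -4]], giving [a_5, a_4]ᵀ = [[0], [-12]].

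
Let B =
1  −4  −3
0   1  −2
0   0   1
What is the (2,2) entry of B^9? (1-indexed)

1

B = I + N where N = [[0, −4, −3], [0, 0, −2], [0, 0, 0]] is strictly upper-triangular, so N^3 = 0.
(I + N)^9 = I + 9·N + 36·N^2 = [[1, −36, 261], [0, 1, −18], [0, 0, 1]].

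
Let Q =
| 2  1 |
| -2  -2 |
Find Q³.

[[4, 2], [-4, -4]]

Q² = [[2, 0], [0, 2]]
Q³ = [[4, 2], [-4, -4]]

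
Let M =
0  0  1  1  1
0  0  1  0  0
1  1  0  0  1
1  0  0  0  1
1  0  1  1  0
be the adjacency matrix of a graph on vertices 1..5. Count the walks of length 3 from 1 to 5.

5

The number of length-3 walks from vertex 1 to vertex 5 is entry (1,5) of M^3, where M is the adjacency matrix.
M^2 = [[3, 1, 1, 1, 2], [1, 1, 0, 0, 1], [1, 0, 3, 2, 1], [1, 0, 2, 2, 1], [2, 1, 1, 1, 3]]
M^3 = [[4, 1, 6, 5, 5], [1, 0, 3, 2, 1], [6, 3, 2, 2, 6], [5, 2, 2, 2, 5], [5, 1, 6, 5, 4]]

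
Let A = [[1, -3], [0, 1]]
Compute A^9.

[[1, -27], [0, 1]]

A = I + N where N = [[0, -3], [0, 0]] is strictly upper-triangular, so N^2 = 0.
(I + N)^9 = I + 9·N = [[1, -27], [0, 1]].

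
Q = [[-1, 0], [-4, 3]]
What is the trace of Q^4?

tr Q = 2 and det Q = -3, so the characteristic polynomial is λ² − (2)λ + (-3) with roots 3 and -1.
Eigenvectors give P = [[0, -1], [1, -1]] with P⁻¹ = [[-1, 1], [-1, 0]], and Q = P·diag(3, -1)·P⁻¹.
Then Q^4 = P·diag(81, 1)·P⁻¹ = [[0, -1], [81, -1]] · [[-1, 1], [-1, 0]] = [[1, 0], [-80, 81]].

82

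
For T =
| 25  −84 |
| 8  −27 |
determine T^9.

tr T = −2 and det T = −3, so the characteristic polynomial is λ² − (−2)λ + (−3) with roots −3 and 1.
Eigenvectors give P = [[3, 7], [1, 2]] with P⁻¹ = [[−2, 7], [1, −3]], and T = P·diag(−3, 1)·P⁻¹.
Then T^9 = P·diag(−19683, 1)·P⁻¹ = [[−59049, 7], [−19683, 2]] · [[−2, 7], [1, −3]] = [[118105, −413364], [39368, −137787]].

[[118105, −413364], [39368, −137787]]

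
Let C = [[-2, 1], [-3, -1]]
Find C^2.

[[1, -3], [9, -2]]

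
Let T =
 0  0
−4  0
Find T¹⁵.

T is strictly triangular, hence nilpotent: T² = 0, so T¹⁵ = 0.

[[0, 0], [0, 0]]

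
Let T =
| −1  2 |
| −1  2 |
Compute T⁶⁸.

T² = T (a projection; rank 1, trace 1), so T⁶⁸ = T.

[[−1, 2], [−1, 2]]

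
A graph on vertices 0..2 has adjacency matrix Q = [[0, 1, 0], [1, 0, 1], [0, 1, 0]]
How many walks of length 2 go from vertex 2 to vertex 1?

0

The number of length-2 walks from vertex 2 to vertex 1 is entry (2,1) of Q², where Q is the adjacency matrix.
Q² = [[1, 0, 1], [0, 2, 0], [1, 0, 1]]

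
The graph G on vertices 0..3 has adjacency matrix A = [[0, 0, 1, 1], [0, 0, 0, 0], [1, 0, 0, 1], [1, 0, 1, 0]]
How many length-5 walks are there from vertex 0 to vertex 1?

The number of length-5 walks from vertex 0 to vertex 1 is entry (0,1) of A⁵, where A is the adjacency matrix.
A² = [[2, 0, 1, 1], [0, 0, 0, 0], [1, 0, 2, 1], [1, 0, 1, 2]]
A³ = [[2, 0, 3, 3], [0, 0, 0, 0], [3, 0, 2, 3], [3, 0, 3, 2]]
A⁴ = [[6, 0, 5, 5], [0, 0, 0, 0], [5, 0, 6, 5], [5, 0, 5, 6]]
A⁵ = [[10, 0, 11, 11], [0, 0, 0, 0], [11, 0, 10, 11], [11, 0, 11, 10]]

0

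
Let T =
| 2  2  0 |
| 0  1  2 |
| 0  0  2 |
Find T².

[[4, 6, 4], [0, 1, 6], [0, 0, 4]]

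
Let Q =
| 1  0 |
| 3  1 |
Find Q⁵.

Q = I + N where N = [[0, 0], [3, 0]] is strictly lower-triangular, so N² = 0.
(I + N)⁵ = I + 5·N = [[1, 0], [15, 1]].

[[1, 0], [15, 1]]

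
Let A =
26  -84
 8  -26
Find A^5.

[[416, -1344], [128, -416]]

tr A = 0 and det A = -4, so the characteristic polynomial is λ² − (0)λ + (-4) with roots -2 and 2.
Eigenvectors give P = [[-3, 7], [-1, 2]] with P⁻¹ = [[2, -7], [1, -3]], and A = P·diag(-2, 2)·P⁻¹.
Then A^5 = P·diag(-32, 32)·P⁻¹ = [[96, 224], [32, 64]] · [[2, -7], [1, -3]] = [[416, -1344], [128, -416]].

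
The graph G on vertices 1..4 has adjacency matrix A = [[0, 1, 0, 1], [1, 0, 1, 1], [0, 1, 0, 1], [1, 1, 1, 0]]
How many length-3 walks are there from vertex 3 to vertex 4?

5

The number of length-3 walks from vertex 3 to vertex 4 is entry (3,4) of A³, where A is the adjacency matrix.
A² = [[2, 1, 2, 1], [1, 3, 1, 2], [2, 1, 2, 1], [1, 2, 1, 3]]
A³ = [[2, 5, 2, 5], [5, 4, 5, 5], [2, 5, 2, 5], [5, 5, 5, 4]]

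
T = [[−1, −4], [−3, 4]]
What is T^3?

[[23, −100], [−75, 148]]

T^2 = [[13, −12], [−9, 28]]
T^3 = [[23, −100], [−75, 148]]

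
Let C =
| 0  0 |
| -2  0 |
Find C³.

C is strictly triangular, hence nilpotent: C² = 0, so C³ = 0.

[[0, 0], [0, 0]]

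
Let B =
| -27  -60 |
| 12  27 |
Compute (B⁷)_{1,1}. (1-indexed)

-19683

tr B = 0 and det B = -9, so the characteristic polynomial is λ² − (0)λ + (-9) with roots 3 and -3.
Eigenvectors give P = [[-2, 5], [1, -2]] with P⁻¹ = [[2, 5], [1, 2]], and B = P·diag(3, -3)·P⁻¹.
Then B⁷ = P·diag(2187, -2187)·P⁻¹ = [[-4374, -10935], [2187, 4374]] · [[2, 5], [1, 2]] = [[-19683, -43740], [8748, 19683]].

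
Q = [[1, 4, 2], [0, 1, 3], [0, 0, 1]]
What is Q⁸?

Q = I + N where N = [[0, 4, 2], [0, 0, 3], [0, 0, 0]] is strictly upper-triangular, so N³ = 0.
(I + N)⁸ = I + 8·N + 28·N² = [[1, 32, 352], [0, 1, 24], [0, 0, 1]].

[[1, 32, 352], [0, 1, 24], [0, 0, 1]]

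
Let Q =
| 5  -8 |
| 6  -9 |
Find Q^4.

tr Q = -4 and det Q = 3, so the characteristic polynomial is λ² − (-4)λ + (3) with roots -3 and -1.
Eigenvectors give P = [[1, 4], [1, 3]] with P⁻¹ = [[-3, 4], [1, -1]], and Q = P·diag(-3, -1)·P⁻¹.
Then Q^4 = P·diag(81, 1)·P⁻¹ = [[81, 4], [81, 3]] · [[-3, 4], [1, -1]] = [[-239, 320], [-240, 321]].

[[-239, 320], [-240, 321]]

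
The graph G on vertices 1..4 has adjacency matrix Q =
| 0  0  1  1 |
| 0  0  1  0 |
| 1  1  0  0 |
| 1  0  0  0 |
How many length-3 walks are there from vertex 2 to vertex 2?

0

The number of length-3 walks from vertex 2 to vertex 2 is entry (2,2) of Q³, where Q is the adjacency matrix.
Q² = [[2, 1, 0, 0], [1, 1, 0, 0], [0, 0, 2, 1], [0, 0, 1, 1]]
Q³ = [[0, 0, 3, 2], [0, 0, 2, 1], [3, 2, 0, 0], [2, 1, 0, 0]]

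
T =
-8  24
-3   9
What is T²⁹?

[[-8, 24], [-3, 9]]

T² = T (a projection; rank 1, trace 1), so T²⁹ = T.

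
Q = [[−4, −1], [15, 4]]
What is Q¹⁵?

Q² = I (check: tr Q = 0 and det Q = −1), so Q¹⁵ = Q since 15 is odd.

[[−4, −1], [15, 4]]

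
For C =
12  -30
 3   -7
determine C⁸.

[[63306, -189150], [18915, -56489]]

tr C = 5 and det C = 6, so the characteristic polynomial is λ² − (5)λ + (6) with roots 2 and 3.
Eigenvectors give P = [[-3, -10], [-1, -3]] with P⁻¹ = [[3, -10], [-1, 3]], and C = P·diag(2, 3)·P⁻¹.
Then C⁸ = P·diag(256, 6561)·P⁻¹ = [[-768, -65610], [-256, -19683]] · [[3, -10], [-1, 3]] = [[63306, -189150], [18915, -56489]].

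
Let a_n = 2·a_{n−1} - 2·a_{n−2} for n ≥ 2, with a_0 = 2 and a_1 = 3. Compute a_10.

32

With companion matrix A = [[2, -2], [1, 0]], [a_n, a_{n−1}]ᵀ = A·[a_{n−1}, a_{n−2}]ᵀ, so [a_10, a_9]ᵀ = A⁹·[a_1, a_0]ᵀ.
A⁹ = [[32, -32], [16, 0]], giving [a_10, a_9]ᵀ = [[32], [48]].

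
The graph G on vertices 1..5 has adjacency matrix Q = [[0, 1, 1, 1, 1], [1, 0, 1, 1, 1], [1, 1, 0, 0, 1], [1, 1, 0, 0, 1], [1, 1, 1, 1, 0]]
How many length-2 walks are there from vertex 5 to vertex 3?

The number of length-2 walks from vertex 5 to vertex 3 is entry (5,3) of Q², where Q is the adjacency matrix.
Q² = [[4, 3, 2, 2, 3], [3, 4, 2, 2, 3], [2, 2, 3, 3, 2], [2, 2, 3, 3, 2], [3, 3, 2, 2, 4]]

2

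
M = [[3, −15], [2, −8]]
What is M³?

tr M = −5 and det M = 6, so the characteristic polynomial is λ² − (−5)λ + (6) with roots −3 and −2.
Eigenvectors give P = [[−5, 3], [−2, 1]] with P⁻¹ = [[1, −3], [2, −5]], and M = P·diag(−3, −2)·P⁻¹.
Then M³ = P·diag(−27, −8)·P⁻¹ = [[135, −24], [54, −8]] · [[1, −3], [2, −5]] = [[87, −285], [38, −122]].

[[87, −285], [38, −122]]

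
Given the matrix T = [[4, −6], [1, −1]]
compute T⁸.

tr T = 3 and det T = 2, so the characteristic polynomial is λ² − (3)λ + (2) with roots 2 and 1.
Eigenvectors give P = [[3, 2], [1, 1]] with P⁻¹ = [[1, −2], [−1, 3]], and T = P·diag(2, 1)·P⁻¹.
Then T⁸ = P·diag(256, 1)·P⁻¹ = [[768, 2], [256, 1]] · [[1, −2], [−1, 3]] = [[766, −1530], [255, −509]].

[[766, −1530], [255, −509]]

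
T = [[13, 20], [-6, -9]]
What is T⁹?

[[118093, 196820], [-59046, -98409]]

tr T = 4 and det T = 3, so the characteristic polynomial is λ² − (4)λ + (3) with roots 1 and 3.
Eigenvectors give P = [[5, -2], [-3, 1]] with P⁻¹ = [[-1, -2], [-3, -5]], and T = P·diag(1, 3)·P⁻¹.
Then T⁹ = P·diag(1, 19683)·P⁻¹ = [[5, -39366], [-3, 19683]] · [[-1, -2], [-3, -5]] = [[118093, 196820], [-59046, -98409]].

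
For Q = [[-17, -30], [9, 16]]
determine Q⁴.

tr Q = -1 and det Q = -2, so the characteristic polynomial is λ² − (-1)λ + (-2) with roots 1 and -2.
Eigenvectors give P = [[-5, -2], [3, 1]] with P⁻¹ = [[1, 2], [-3, -5]], and Q = P·diag(1, -2)·P⁻¹.
Then Q⁴ = P·diag(1, 16)·P⁻¹ = [[-5, -32], [3, 16]] · [[1, 2], [-3, -5]] = [[91, 150], [-45, -74]].

[[91, 150], [-45, -74]]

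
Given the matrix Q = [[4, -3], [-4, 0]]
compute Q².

[[28, -12], [-16, 12]]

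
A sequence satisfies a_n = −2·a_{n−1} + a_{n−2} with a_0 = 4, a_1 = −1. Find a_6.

186

With companion matrix A = [[−2, 1], [1, 0]], [a_n, a_{n−1}]ᵀ = A·[a_{n−1}, a_{n−2}]ᵀ, so [a_6, a_5]ᵀ = A⁵·[a_1, a_0]ᵀ.
A⁵ = [[−70, 29], [29, −12]], giving [a_6, a_5]ᵀ = [[186], [−77]].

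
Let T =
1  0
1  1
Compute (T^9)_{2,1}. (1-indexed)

T = I + N where N = [[0, 0], [1, 0]] is strictly lower-triangular, so N^2 = 0.
(I + N)^9 = I + 9·N = [[1, 0], [9, 1]].

9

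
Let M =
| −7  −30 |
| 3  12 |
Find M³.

[[−163, −570], [57, 198]]

tr M = 5 and det M = 6, so the characteristic polynomial is λ² − (5)λ + (6) with roots 2 and 3.
Eigenvectors give P = [[10, −3], [−3, 1]] with P⁻¹ = [[1, 3], [3, 10]], and M = P·diag(2, 3)·P⁻¹.
Then M³ = P·diag(8, 27)·P⁻¹ = [[80, −81], [−24, 27]] · [[1, 3], [3, 10]] = [[−163, −570], [57, 198]].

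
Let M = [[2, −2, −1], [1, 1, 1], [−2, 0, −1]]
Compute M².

[[4, −6, −3], [1, −1, −1], [−2, 4, 3]]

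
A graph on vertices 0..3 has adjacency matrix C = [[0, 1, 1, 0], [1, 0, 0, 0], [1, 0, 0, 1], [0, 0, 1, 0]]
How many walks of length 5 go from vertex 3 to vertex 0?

The number of length-5 walks from vertex 3 to vertex 0 is entry (3,0) of C⁵, where C is the adjacency matrix.
C² = [[2, 0, 0, 1], [0, 1, 1, 0], [0, 1, 2, 0], [1, 0, 0, 1]]
C³ = [[0, 2, 3, 0], [2, 0, 0, 1], [3, 0, 0, 2], [0, 1, 2, 0]]
C⁴ = [[5, 0, 0, 3], [0, 2, 3, 0], [0, 3, 5, 0], [3, 0, 0, 2]]
C⁵ = [[0, 5, 8, 0], [5, 0, 0, 3], [8, 0, 0, 5], [0, 3, 5, 0]]

0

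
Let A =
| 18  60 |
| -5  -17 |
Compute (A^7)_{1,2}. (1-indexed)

27780

tr A = 1 and det A = -6, so the characteristic polynomial is λ² − (1)λ + (-6) with roots -2 and 3.
Eigenvectors give P = [[3, -4], [-1, 1]] with P⁻¹ = [[-1, -4], [-1, -3]], and A = P·diag(-2, 3)·P⁻¹.
Then A^7 = P·diag(-128, 2187)·P⁻¹ = [[-384, -8748], [128, 2187]] · [[-1, -4], [-1, -3]] = [[9132, 27780], [-2315, -7073]].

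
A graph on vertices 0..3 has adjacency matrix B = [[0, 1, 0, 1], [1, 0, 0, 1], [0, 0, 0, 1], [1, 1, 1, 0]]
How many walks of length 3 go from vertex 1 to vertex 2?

The number of length-3 walks from vertex 1 to vertex 2 is entry (1,2) of B^3, where B is the adjacency matrix.
B^2 = [[2, 1, 1, 1], [1, 2, 1, 1], [1, 1, 1, 0], [1, 1, 0, 3]]
B^3 = [[2, 3, 1, 4], [3, 2, 1, 4], [1, 1, 0, 3], [4, 4, 3, 2]]

1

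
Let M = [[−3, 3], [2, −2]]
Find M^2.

[[15, −15], [−10, 10]]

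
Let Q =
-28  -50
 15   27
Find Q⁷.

[[-13762, -23150], [6945, 11703]]

tr Q = -1 and det Q = -6, so the characteristic polynomial is λ² − (-1)λ + (-6) with roots 2 and -3.
Eigenvectors give P = [[-5, 2], [3, -1]] with P⁻¹ = [[1, 2], [3, 5]], and Q = P·diag(2, -3)·P⁻¹.
Then Q⁷ = P·diag(128, -2187)·P⁻¹ = [[-640, -4374], [384, 2187]] · [[1, 2], [3, 5]] = [[-13762, -23150], [6945, 11703]].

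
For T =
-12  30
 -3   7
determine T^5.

tr T = -5 and det T = 6, so the characteristic polynomial is λ² − (-5)λ + (6) with roots -2 and -3.
Eigenvectors give P = [[3, 10], [1, 3]] with P⁻¹ = [[-3, 10], [1, -3]], and T = P·diag(-2, -3)·P⁻¹.
Then T^5 = P·diag(-32, -243)·P⁻¹ = [[-96, -2430], [-32, -729]] · [[-3, 10], [1, -3]] = [[-2142, 6330], [-633, 1867]].

[[-2142, 6330], [-633, 1867]]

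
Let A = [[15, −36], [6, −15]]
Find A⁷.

[[10935, −26244], [4374, −10935]]

tr A = 0 and det A = −9, so the characteristic polynomial is λ² − (0)λ + (−9) with roots 3 and −3.
Eigenvectors give P = [[−3, −2], [−1, −1]] with P⁻¹ = [[−1, 2], [1, −3]], and A = P·diag(3, −3)·P⁻¹.
Then A⁷ = P·diag(2187, −2187)·P⁻¹ = [[−6561, 4374], [−2187, 2187]] · [[−1, 2], [1, −3]] = [[10935, −26244], [4374, −10935]].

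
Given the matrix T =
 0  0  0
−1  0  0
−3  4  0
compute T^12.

T is strictly triangular, hence nilpotent: T^3 = 0, so T^12 = 0.

[[0, 0, 0], [0, 0, 0], [0, 0, 0]]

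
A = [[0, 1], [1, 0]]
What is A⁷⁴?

A² = I (check: tr A = 0 and det A = −1), so A⁷⁴ = I since 74 is even.

[[1, 0], [0, 1]]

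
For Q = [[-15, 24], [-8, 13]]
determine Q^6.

[[2913, -4368], [1456, -2183]]

tr Q = -2 and det Q = -3, so the characteristic polynomial is λ² − (-2)λ + (-3) with roots -3 and 1.
Eigenvectors give P = [[-2, -3], [-1, -2]] with P⁻¹ = [[-2, 3], [1, -2]], and Q = P·diag(-3, 1)·P⁻¹.
Then Q^6 = P·diag(729, 1)·P⁻¹ = [[-1458, -3], [-729, -2]] · [[-2, 3], [1, -2]] = [[2913, -4368], [1456, -2183]].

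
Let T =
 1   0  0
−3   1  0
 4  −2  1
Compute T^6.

T = I + N where N = [[0, 0, 0], [−3, 0, 0], [4, −2, 0]] is strictly lower-triangular, so N^3 = 0.
(I + N)^6 = I + 6·N + 15·N^2 = [[1, 0, 0], [−18, 1, 0], [114, −12, 1]].

[[1, 0, 0], [−18, 1, 0], [114, −12, 1]]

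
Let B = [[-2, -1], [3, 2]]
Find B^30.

B² = I (check: tr B = 0 and det B = -1), so B^30 = I since 30 is even.

[[1, 0], [0, 1]]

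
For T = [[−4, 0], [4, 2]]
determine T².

[[16, 0], [−8, 4]]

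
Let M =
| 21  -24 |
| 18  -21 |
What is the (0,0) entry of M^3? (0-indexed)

189

tr M = 0 and det M = -9, so the characteristic polynomial is λ² − (0)λ + (-9) with roots -3 and 3.
Eigenvectors give P = [[1, 4], [1, 3]] with P⁻¹ = [[-3, 4], [1, -1]], and M = P·diag(-3, 3)·P⁻¹.
Then M^3 = P·diag(-27, 27)·P⁻¹ = [[-27, 108], [-27, 81]] · [[-3, 4], [1, -1]] = [[189, -216], [162, -189]].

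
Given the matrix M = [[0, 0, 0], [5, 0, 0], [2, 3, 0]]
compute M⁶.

[[0, 0, 0], [0, 0, 0], [0, 0, 0]]

M is strictly triangular, hence nilpotent: M³ = 0, so M⁶ = 0.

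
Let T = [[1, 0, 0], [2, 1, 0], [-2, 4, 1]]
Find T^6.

[[1, 0, 0], [12, 1, 0], [108, 24, 1]]

T = I + N where N = [[0, 0, 0], [2, 0, 0], [-2, 4, 0]] is strictly lower-triangular, so N^3 = 0.
(I + N)^6 = I + 6·N + 15·N^2 = [[1, 0, 0], [12, 1, 0], [108, 24, 1]].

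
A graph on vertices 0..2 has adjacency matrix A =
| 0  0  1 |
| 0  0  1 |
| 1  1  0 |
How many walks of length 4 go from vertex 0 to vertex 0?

The number of length-4 walks from vertex 0 to vertex 0 is entry (0,0) of A^4, where A is the adjacency matrix.
A^2 = [[1, 1, 0], [1, 1, 0], [0, 0, 2]]
A^3 = [[0, 0, 2], [0, 0, 2], [2, 2, 0]]
A^4 = [[2, 2, 0], [2, 2, 0], [0, 0, 4]]

2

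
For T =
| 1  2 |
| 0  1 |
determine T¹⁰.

[[1, 20], [0, 1]]

T = I + N where N = [[0, 2], [0, 0]] is strictly upper-triangular, so N² = 0.
(I + N)¹⁰ = I + 10·N = [[1, 20], [0, 1]].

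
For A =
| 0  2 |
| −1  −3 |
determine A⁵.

tr A = −3 and det A = 2, so the characteristic polynomial is λ² − (−3)λ + (2) with roots −2 and −1.
Eigenvectors give P = [[−1, −2], [1, 1]] with P⁻¹ = [[1, 2], [−1, −1]], and A = P·diag(−2, −1)·P⁻¹.
Then A⁵ = P·diag(−32, −1)·P⁻¹ = [[32, 2], [−32, −1]] · [[1, 2], [−1, −1]] = [[30, 62], [−31, −63]].

[[30, 62], [−31, −63]]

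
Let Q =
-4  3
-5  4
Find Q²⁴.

Q² = I (check: tr Q = 0 and det Q = -1), so Q²⁴ = I since 24 is even.

[[1, 0], [0, 1]]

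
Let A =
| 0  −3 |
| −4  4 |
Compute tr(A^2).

40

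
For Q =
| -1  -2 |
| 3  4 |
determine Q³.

[[-13, -14], [21, 22]]

tr Q = 3 and det Q = 2, so the characteristic polynomial is λ² − (3)λ + (2) with roots 1 and 2.
Eigenvectors give P = [[-1, -2], [1, 3]] with P⁻¹ = [[-3, -2], [1, 1]], and Q = P·diag(1, 2)·P⁻¹.
Then Q³ = P·diag(1, 8)·P⁻¹ = [[-1, -16], [1, 24]] · [[-3, -2], [1, 1]] = [[-13, -14], [21, 22]].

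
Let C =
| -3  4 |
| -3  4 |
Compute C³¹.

[[-3, 4], [-3, 4]]

C² = C (a projection; rank 1, trace 1), so C³¹ = C.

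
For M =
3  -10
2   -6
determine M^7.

[[507, -1270], [254, -636]]

tr M = -3 and det M = 2, so the characteristic polynomial is λ² − (-3)λ + (2) with roots -2 and -1.
Eigenvectors give P = [[2, 5], [1, 2]] with P⁻¹ = [[-2, 5], [1, -2]], and M = P·diag(-2, -1)·P⁻¹.
Then M^7 = P·diag(-128, -1)·P⁻¹ = [[-256, -5], [-128, -2]] · [[-2, 5], [1, -2]] = [[507, -1270], [254, -636]].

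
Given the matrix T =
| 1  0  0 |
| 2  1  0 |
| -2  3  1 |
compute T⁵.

[[1, 0, 0], [10, 1, 0], [50, 15, 1]]

T = I + N where N = [[0, 0, 0], [2, 0, 0], [-2, 3, 0]] is strictly lower-triangular, so N³ = 0.
(I + N)⁵ = I + 5·N + 10·N² = [[1, 0, 0], [10, 1, 0], [50, 15, 1]].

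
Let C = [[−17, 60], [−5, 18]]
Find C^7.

tr C = 1 and det C = −6, so the characteristic polynomial is λ² − (1)λ + (−6) with roots 3 and −2.
Eigenvectors give P = [[−3, 4], [−1, 1]] with P⁻¹ = [[1, −4], [1, −3]], and C = P·diag(3, −2)·P⁻¹.
Then C^7 = P·diag(2187, −128)·P⁻¹ = [[−6561, −512], [−2187, −128]] · [[1, −4], [1, −3]] = [[−7073, 27780], [−2315, 9132]].

[[−7073, 27780], [−2315, 9132]]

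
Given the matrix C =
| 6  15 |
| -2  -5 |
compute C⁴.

C² = C (a projection; rank 1, trace 1), so C⁴ = C.

[[6, 15], [-2, -5]]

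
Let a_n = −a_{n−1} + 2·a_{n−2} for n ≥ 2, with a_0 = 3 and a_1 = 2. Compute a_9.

−168

With companion matrix M = [[−1, 2], [1, 0]], [a_n, a_{n−1}]ᵀ = M·[a_{n−1}, a_{n−2}]ᵀ, so [a_9, a_8]ᵀ = M^8·[a_1, a_0]ᵀ.
M^8 = [[171, −170], [−85, 86]], giving [a_9, a_8]ᵀ = [[−168], [88]].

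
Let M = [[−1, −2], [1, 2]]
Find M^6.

M² = M (a projection; rank 1, trace 1), so M^6 = M.

[[−1, −2], [1, 2]]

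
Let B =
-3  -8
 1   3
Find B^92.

B² = I (check: tr B = 0 and det B = -1), so B^92 = I since 92 is even.

[[1, 0], [0, 1]]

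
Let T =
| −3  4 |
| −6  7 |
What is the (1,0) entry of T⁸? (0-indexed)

tr T = 4 and det T = 3, so the characteristic polynomial is λ² − (4)λ + (3) with roots 1 and 3.
Eigenvectors give P = [[1, −2], [1, −3]] with P⁻¹ = [[3, −2], [1, −1]], and T = P·diag(1, 3)·P⁻¹.
Then T⁸ = P·diag(1, 6561)·P⁻¹ = [[1, −13122], [1, −19683]] · [[3, −2], [1, −1]] = [[−13119, 13120], [−19680, 19681]].

−19680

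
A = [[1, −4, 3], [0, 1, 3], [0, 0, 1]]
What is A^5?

[[1, −20, −105], [0, 1, 15], [0, 0, 1]]

A = I + N where N = [[0, −4, 3], [0, 0, 3], [0, 0, 0]] is strictly upper-triangular, so N^3 = 0.
(I + N)^5 = I + 5·N + 10·N^2 = [[1, −20, −105], [0, 1, 15], [0, 0, 1]].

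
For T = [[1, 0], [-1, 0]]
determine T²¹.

[[1, 0], [-1, 0]]

T² = T (a projection; rank 1, trace 1), so T²¹ = T.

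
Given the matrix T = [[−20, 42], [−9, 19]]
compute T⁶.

tr T = −1 and det T = −2, so the characteristic polynomial is λ² − (−1)λ + (−2) with roots −2 and 1.
Eigenvectors give P = [[7, 2], [3, 1]] with P⁻¹ = [[1, −2], [−3, 7]], and T = P·diag(−2, 1)·P⁻¹.
Then T⁶ = P·diag(64, 1)·P⁻¹ = [[448, 2], [192, 1]] · [[1, −2], [−3, 7]] = [[442, −882], [189, −377]].

[[442, −882], [189, −377]]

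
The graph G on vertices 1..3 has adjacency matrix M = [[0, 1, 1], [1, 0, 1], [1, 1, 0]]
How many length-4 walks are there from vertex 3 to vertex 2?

5

The number of length-4 walks from vertex 3 to vertex 2 is entry (3,2) of M^4, where M is the adjacency matrix.
M^2 = [[2, 1, 1], [1, 2, 1], [1, 1, 2]]
M^3 = [[2, 3, 3], [3, 2, 3], [3, 3, 2]]
M^4 = [[6, 5, 5], [5, 6, 5], [5, 5, 6]]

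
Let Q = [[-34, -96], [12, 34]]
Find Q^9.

tr Q = 0 and det Q = -4, so the characteristic polynomial is λ² − (0)λ + (-4) with roots 2 and -2.
Eigenvectors give P = [[8, -3], [-3, 1]] with P⁻¹ = [[-1, -3], [-3, -8]], and Q = P·diag(2, -2)·P⁻¹.
Then Q^9 = P·diag(512, -512)·P⁻¹ = [[4096, 1536], [-1536, -512]] · [[-1, -3], [-3, -8]] = [[-8704, -24576], [3072, 8704]].

[[-8704, -24576], [3072, 8704]]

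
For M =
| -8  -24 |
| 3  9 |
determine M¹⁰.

[[-8, -24], [3, 9]]

M² = M (a projection; rank 1, trace 1), so M¹⁰ = M.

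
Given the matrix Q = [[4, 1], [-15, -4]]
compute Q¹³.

Q² = I (check: tr Q = 0 and det Q = -1), so Q¹³ = Q since 13 is odd.

[[4, 1], [-15, -4]]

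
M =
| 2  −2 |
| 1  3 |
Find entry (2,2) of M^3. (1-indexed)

M^2 = [[2, −10], [5, 7]]
M^3 = [[−6, −34], [17, 11]]

11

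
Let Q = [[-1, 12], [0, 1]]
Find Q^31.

Q² = I (check: tr Q = 0 and det Q = -1), so Q^31 = Q since 31 is odd.

[[-1, 12], [0, 1]]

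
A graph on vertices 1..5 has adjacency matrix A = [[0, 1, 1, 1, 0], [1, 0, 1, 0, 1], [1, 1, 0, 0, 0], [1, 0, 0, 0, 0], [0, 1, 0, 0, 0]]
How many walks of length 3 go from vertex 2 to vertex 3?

The number of length-3 walks from vertex 2 to vertex 3 is entry (2,3) of A³, where A is the adjacency matrix.
A² = [[3, 1, 1, 0, 1], [1, 3, 1, 1, 0], [1, 1, 2, 1, 1], [0, 1, 1, 1, 0], [1, 0, 1, 0, 1]]
A³ = [[2, 5, 4, 3, 1], [5, 2, 4, 1, 3], [4, 4, 2, 1, 1], [3, 1, 1, 0, 1], [1, 3, 1, 1, 0]]

4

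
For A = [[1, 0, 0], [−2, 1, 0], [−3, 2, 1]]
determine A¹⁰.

[[1, 0, 0], [−20, 1, 0], [−210, 20, 1]]

A = I + N where N = [[0, 0, 0], [−2, 0, 0], [−3, 2, 0]] is strictly lower-triangular, so N³ = 0.
(I + N)¹⁰ = I + 10·N + 45·N² = [[1, 0, 0], [−20, 1, 0], [−210, 20, 1]].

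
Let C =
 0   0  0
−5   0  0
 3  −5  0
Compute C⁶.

C is strictly triangular, hence nilpotent: C³ = 0, so C⁶ = 0.

[[0, 0, 0], [0, 0, 0], [0, 0, 0]]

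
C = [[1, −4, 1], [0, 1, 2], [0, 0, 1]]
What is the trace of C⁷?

3

C = I + N where N = [[0, −4, 1], [0, 0, 2], [0, 0, 0]] is strictly upper-triangular, so N³ = 0.
(I + N)⁷ = I + 7·N + 21·N² = [[1, −28, −161], [0, 1, 14], [0, 0, 1]].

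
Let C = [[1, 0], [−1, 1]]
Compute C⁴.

[[1, 0], [−4, 1]]

C = I + N where N = [[0, 0], [−1, 0]] is strictly lower-triangular, so N² = 0.
(I + N)⁴ = I + 4·N = [[1, 0], [−4, 1]].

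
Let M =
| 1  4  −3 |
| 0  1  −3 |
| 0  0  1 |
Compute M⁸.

M = I + N where N = [[0, 4, −3], [0, 0, −3], [0, 0, 0]] is strictly upper-triangular, so N³ = 0.
(I + N)⁸ = I + 8·N + 28·N² = [[1, 32, −360], [0, 1, −24], [0, 0, 1]].

[[1, 32, −360], [0, 1, −24], [0, 0, 1]]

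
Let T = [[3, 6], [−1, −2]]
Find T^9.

[[3, 6], [−1, −2]]

T² = T (a projection; rank 1, trace 1), so T^9 = T.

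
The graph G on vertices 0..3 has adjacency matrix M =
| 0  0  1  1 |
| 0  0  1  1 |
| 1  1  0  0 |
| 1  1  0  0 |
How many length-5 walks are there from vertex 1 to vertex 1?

The number of length-5 walks from vertex 1 to vertex 1 is entry (1,1) of M⁵, where M is the adjacency matrix.
M² = [[2, 2, 0, 0], [2, 2, 0, 0], [0, 0, 2, 2], [0, 0, 2, 2]]
M³ = [[0, 0, 4, 4], [0, 0, 4, 4], [4, 4, 0, 0], [4, 4, 0, 0]]
M⁴ = [[8, 8, 0, 0], [8, 8, 0, 0], [0, 0, 8, 8], [0, 0, 8, 8]]
M⁵ = [[0, 0, 16, 16], [0, 0, 16, 16], [16, 16, 0, 0], [16, 16, 0, 0]]

0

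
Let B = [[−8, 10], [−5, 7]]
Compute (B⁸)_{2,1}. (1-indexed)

6305

tr B = −1 and det B = −6, so the characteristic polynomial is λ² − (−1)λ + (−6) with roots −3 and 2.
Eigenvectors give P = [[2, −1], [1, −1]] with P⁻¹ = [[1, −1], [1, −2]], and B = P·diag(−3, 2)·P⁻¹.
Then B⁸ = P·diag(6561, 256)·P⁻¹ = [[13122, −256], [6561, −256]] · [[1, −1], [1, −2]] = [[12866, −12610], [6305, −6049]].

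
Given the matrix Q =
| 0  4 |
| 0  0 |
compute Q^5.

Q is strictly triangular, hence nilpotent: Q^2 = 0, so Q^5 = 0.

[[0, 0], [0, 0]]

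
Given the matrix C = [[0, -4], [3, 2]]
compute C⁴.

C² = [[-12, -8], [6, -8]]
C³ = [[-24, 32], [-24, -40]]
C⁴ = [[96, 160], [-120, 16]]

[[96, 160], [-120, 16]]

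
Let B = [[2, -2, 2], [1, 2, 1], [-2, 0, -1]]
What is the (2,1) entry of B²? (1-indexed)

2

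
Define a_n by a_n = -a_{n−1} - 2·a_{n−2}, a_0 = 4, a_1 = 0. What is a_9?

-24

With companion matrix B = [[-1, -2], [1, 0]], [a_n, a_{n−1}]ᵀ = B·[a_{n−1}, a_{n−2}]ᵀ, so [a_9, a_8]ᵀ = B^8·[a_1, a_0]ᵀ.
B^8 = [[-17, -6], [3, -14]], giving [a_9, a_8]ᵀ = [[-24], [-56]].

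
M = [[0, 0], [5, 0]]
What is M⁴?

[[0, 0], [0, 0]]

M is strictly triangular, hence nilpotent: M² = 0, so M⁴ = 0.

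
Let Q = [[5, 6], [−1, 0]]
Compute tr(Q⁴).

tr Q = 5 and det Q = 6, so the characteristic polynomial is λ² − (5)λ + (6) with roots 3 and 2.
Eigenvectors give P = [[3, −2], [−1, 1]] with P⁻¹ = [[1, 2], [1, 3]], and Q = P·diag(3, 2)·P⁻¹.
Then Q⁴ = P·diag(81, 16)·P⁻¹ = [[243, −32], [−81, 16]] · [[1, 2], [1, 3]] = [[211, 390], [−65, −114]].

97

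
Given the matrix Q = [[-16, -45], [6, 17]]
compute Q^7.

tr Q = 1 and det Q = -2, so the characteristic polynomial is λ² − (1)λ + (-2) with roots -1 and 2.
Eigenvectors give P = [[-3, -5], [1, 2]] with P⁻¹ = [[-2, -5], [1, 3]], and Q = P·diag(-1, 2)·P⁻¹.
Then Q^7 = P·diag(-1, 128)·P⁻¹ = [[3, -640], [-1, 256]] · [[-2, -5], [1, 3]] = [[-646, -1935], [258, 773]].

[[-646, -1935], [258, 773]]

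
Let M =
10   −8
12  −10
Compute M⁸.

tr M = 0 and det M = −4, so the characteristic polynomial is λ² − (0)λ + (−4) with roots 2 and −2.
Eigenvectors give P = [[1, −2], [1, −3]] with P⁻¹ = [[3, −2], [1, −1]], and M = P·diag(2, −2)·P⁻¹.
Then M⁸ = P·diag(256, 256)·P⁻¹ = [[256, −512], [256, −768]] · [[3, −2], [1, −1]] = [[256, 0], [0, 256]].

[[256, 0], [0, 256]]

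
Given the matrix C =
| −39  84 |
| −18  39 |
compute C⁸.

[[6561, 0], [0, 6561]]

tr C = 0 and det C = −9, so the characteristic polynomial is λ² − (0)λ + (−9) with roots 3 and −3.
Eigenvectors give P = [[−2, −7], [−1, −3]] with P⁻¹ = [[3, −7], [−1, 2]], and C = P·diag(3, −3)·P⁻¹.
Then C⁸ = P·diag(6561, 6561)·P⁻¹ = [[−13122, −45927], [−6561, −19683]] · [[3, −7], [−1, 2]] = [[6561, 0], [0, 6561]].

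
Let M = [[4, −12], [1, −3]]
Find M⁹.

M² = M (a projection; rank 1, trace 1), so M⁹ = M.

[[4, −12], [1, −3]]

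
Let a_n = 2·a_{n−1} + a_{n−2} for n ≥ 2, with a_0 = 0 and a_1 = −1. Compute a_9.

−985

With companion matrix A = [[2, 1], [1, 0]], [a_n, a_{n−1}]ᵀ = A·[a_{n−1}, a_{n−2}]ᵀ, so [a_9, a_8]ᵀ = A⁸·[a_1, a_0]ᵀ.
A⁸ = [[985, 408], [408, 169]], giving [a_9, a_8]ᵀ = [[−985], [−408]].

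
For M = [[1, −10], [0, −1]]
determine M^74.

[[1, 0], [0, 1]]

M² = I (check: tr M = 0 and det M = −1), so M^74 = I since 74 is even.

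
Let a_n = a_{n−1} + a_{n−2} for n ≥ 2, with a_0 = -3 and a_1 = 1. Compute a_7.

-11

With companion matrix Q = [[1, 1], [1, 0]], [a_n, a_{n−1}]ᵀ = Q·[a_{n−1}, a_{n−2}]ᵀ, so [a_7, a_6]ᵀ = Q⁶·[a_1, a_0]ᵀ.
Q⁶ = [[13, 8], [8, 5]], giving [a_7, a_6]ᵀ = [[-11], [-7]].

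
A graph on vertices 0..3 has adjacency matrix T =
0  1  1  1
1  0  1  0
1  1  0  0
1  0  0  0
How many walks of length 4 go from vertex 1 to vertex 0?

The number of length-4 walks from vertex 1 to vertex 0 is entry (1,0) of T⁴, where T is the adjacency matrix.
T² = [[3, 1, 1, 0], [1, 2, 1, 1], [1, 1, 2, 1], [0, 1, 1, 1]]
T³ = [[2, 4, 4, 3], [4, 2, 3, 1], [4, 3, 2, 1], [3, 1, 1, 0]]
T⁴ = [[11, 6, 6, 2], [6, 7, 6, 4], [6, 6, 7, 4], [2, 4, 4, 3]]

6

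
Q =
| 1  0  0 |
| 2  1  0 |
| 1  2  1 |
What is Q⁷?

[[1, 0, 0], [14, 1, 0], [91, 14, 1]]

Q = I + N where N = [[0, 0, 0], [2, 0, 0], [1, 2, 0]] is strictly lower-triangular, so N³ = 0.
(I + N)⁷ = I + 7·N + 21·N² = [[1, 0, 0], [14, 1, 0], [91, 14, 1]].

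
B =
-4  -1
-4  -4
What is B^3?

B^2 = [[20, 8], [32, 20]]
B^3 = [[-112, -52], [-208, -112]]

[[-112, -52], [-208, -112]]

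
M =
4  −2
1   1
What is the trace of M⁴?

97

tr M = 5 and det M = 6, so the characteristic polynomial is λ² − (5)λ + (6) with roots 2 and 3.
Eigenvectors give P = [[1, 2], [1, 1]] with P⁻¹ = [[−1, 2], [1, −1]], and M = P·diag(2, 3)·P⁻¹.
Then M⁴ = P·diag(16, 81)·P⁻¹ = [[16, 162], [16, 81]] · [[−1, 2], [1, −1]] = [[146, −130], [65, −49]].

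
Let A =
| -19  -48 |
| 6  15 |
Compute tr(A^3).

tr A = -4 and det A = 3, so the characteristic polynomial is λ² − (-4)λ + (3) with roots -1 and -3.
Eigenvectors give P = [[-8, -3], [3, 1]] with P⁻¹ = [[1, 3], [-3, -8]], and A = P·diag(-1, -3)·P⁻¹.
Then A^3 = P·diag(-1, -27)·P⁻¹ = [[8, 81], [-3, -27]] · [[1, 3], [-3, -8]] = [[-235, -624], [78, 207]].

-28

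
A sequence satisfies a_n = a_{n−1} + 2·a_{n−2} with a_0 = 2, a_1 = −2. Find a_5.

−2

With companion matrix A = [[1, 2], [1, 0]], [a_n, a_{n−1}]ᵀ = A·[a_{n−1}, a_{n−2}]ᵀ, so [a_5, a_4]ᵀ = A⁴·[a_1, a_0]ᵀ.
A⁴ = [[11, 10], [5, 6]], giving [a_5, a_4]ᵀ = [[−2], [2]].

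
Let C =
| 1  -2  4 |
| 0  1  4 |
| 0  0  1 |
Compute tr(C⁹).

C = I + N where N = [[0, -2, 4], [0, 0, 4], [0, 0, 0]] is strictly upper-triangular, so N³ = 0.
(I + N)⁹ = I + 9·N + 36·N² = [[1, -18, -252], [0, 1, 36], [0, 0, 1]].

3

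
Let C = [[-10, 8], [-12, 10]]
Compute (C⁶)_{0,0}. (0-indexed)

64

tr C = 0 and det C = -4, so the characteristic polynomial is λ² − (0)λ + (-4) with roots -2 and 2.
Eigenvectors give P = [[1, -2], [1, -3]] with P⁻¹ = [[3, -2], [1, -1]], and C = P·diag(-2, 2)·P⁻¹.
Then C⁶ = P·diag(64, 64)·P⁻¹ = [[64, -128], [64, -192]] · [[3, -2], [1, -1]] = [[64, 0], [0, 64]].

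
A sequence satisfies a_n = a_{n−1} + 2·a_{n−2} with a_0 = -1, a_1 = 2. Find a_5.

With companion matrix B = [[1, 2], [1, 0]], [a_n, a_{n−1}]ᵀ = B·[a_{n−1}, a_{n−2}]ᵀ, so [a_5, a_4]ᵀ = B⁴·[a_1, a_0]ᵀ.
B⁴ = [[11, 10], [5, 6]], giving [a_5, a_4]ᵀ = [[12], [4]].

12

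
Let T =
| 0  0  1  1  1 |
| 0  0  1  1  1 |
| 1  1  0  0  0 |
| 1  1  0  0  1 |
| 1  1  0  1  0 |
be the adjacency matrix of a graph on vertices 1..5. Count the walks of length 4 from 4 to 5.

18

The number of length-4 walks from vertex 4 to vertex 5 is entry (4,5) of T^4, where T is the adjacency matrix.
T^2 = [[3, 3, 0, 1, 1], [3, 3, 0, 1, 1], [0, 0, 2, 2, 2], [1, 1, 2, 3, 2], [1, 1, 2, 2, 3]]
T^3 = [[2, 2, 6, 7, 7], [2, 2, 6, 7, 7], [6, 6, 0, 2, 2], [7, 7, 2, 4, 5], [7, 7, 2, 5, 4]]
T^4 = [[20, 20, 4, 11, 11], [20, 20, 4, 11, 11], [4, 4, 12, 14, 14], [11, 11, 14, 19, 18], [11, 11, 14, 18, 19]]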